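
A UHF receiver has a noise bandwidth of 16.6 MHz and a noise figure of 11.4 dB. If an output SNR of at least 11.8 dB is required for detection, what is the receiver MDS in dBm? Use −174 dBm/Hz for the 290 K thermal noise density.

Sensitivity = −174 + 10 log₁₀(B) + NF + SNR_min
= −174 + 72.2 + 11.4 + 11.8
= −78.6 dBm → −78.6 dBm

−78.6 dBm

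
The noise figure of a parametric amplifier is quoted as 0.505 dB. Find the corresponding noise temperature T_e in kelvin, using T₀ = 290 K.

35.8 K

F = 10^(0.505/10) = 1.12331
T_e = (F − 1)·T₀ = (1.12331 − 1) × 290 = 35.8 K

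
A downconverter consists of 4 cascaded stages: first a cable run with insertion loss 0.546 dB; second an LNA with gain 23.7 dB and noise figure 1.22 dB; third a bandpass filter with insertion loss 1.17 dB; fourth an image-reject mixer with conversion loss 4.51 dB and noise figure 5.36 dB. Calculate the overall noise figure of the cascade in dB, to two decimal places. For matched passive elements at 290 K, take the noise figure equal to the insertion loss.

Convert to linear (a loss of L dB is a gain of −L dB): F_i = 10^(NF_i/10), G_i = 10^(G_i,dB/10)
  Stage 1: F_1 = 10^(0.546/10) = 1.134, G_1 = 10^(−0.546/10) = 0.8819
  Stage 2: F_2 = 10^(1.22/10) = 1.324, G_2 = 10^(23.7/10) = 234.4
  Stage 3: F_3 = 10^(1.17/10) = 1.309, G_3 = 10^(−1.17/10) = 0.7638
  Stage 4: F_4 = 10^(5.36/10) = 3.436, G_4 = 10^(−4.51/10) = 0.3540
Friis cascade:
  F = 1.134 + (1.324 − 1)/0.8819 + (1.309 − 1)/206.7 + (3.436 − 1)/157.9 = 1.519
NF = 10 log₁₀(1.519) = 1.81 dB

1.81 dB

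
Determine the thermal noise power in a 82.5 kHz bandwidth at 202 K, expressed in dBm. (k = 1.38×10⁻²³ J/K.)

−126.4 dBm

P_n = kTB = 1.38×10⁻²³ × 202 × 8.25×10⁴ = 2.30×10⁻¹⁶ W
In dBm: 10 log₁₀(2.30×10⁻¹⁶ / 10⁻³) = −126.4 dBm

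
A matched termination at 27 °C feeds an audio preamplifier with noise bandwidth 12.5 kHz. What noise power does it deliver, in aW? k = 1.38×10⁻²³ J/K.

T = 27 °C + 273.15 = 300.15 K
P_n = kTB = 1.38×10⁻²³ × 300.15 × 1.25×10⁴ = 5.18×10⁻¹⁷ W = 51.8 aW

51.8 aW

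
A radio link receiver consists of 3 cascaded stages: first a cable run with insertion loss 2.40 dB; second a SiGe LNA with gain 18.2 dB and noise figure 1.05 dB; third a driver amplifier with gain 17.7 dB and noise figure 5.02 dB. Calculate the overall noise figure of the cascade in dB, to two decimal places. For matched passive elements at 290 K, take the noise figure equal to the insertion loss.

Convert to linear (a loss of L dB is a gain of −L dB): F_i = 10^(NF_i/10), G_i = 10^(G_i,dB/10)
  Stage 1: F_1 = 10^(2.40/10) = 1.738, G_1 = 10^(−2.40/10) = 0.5754
  Stage 2: F_2 = 10^(1.05/10) = 1.274, G_2 = 10^(18.2/10) = 66.07
  Stage 3: F_3 = 10^(5.02/10) = 3.177, G_3 = 10^(17.7/10) = 58.88
Friis cascade:
  F = 1.738 + (1.274 − 1)/0.5754 + (3.177 − 1)/38.02 = 2.270
NF = 10 log₁₀(2.270) = 3.56 dB

3.56 dB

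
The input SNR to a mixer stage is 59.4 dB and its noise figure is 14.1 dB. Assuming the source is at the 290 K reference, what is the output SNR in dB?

By definition F = SNR_in/SNR_out, so in dB: SNR_out = SNR_in − NF
SNR_out = 59.4 − 14.1 = 45.3 dB

45.3 dB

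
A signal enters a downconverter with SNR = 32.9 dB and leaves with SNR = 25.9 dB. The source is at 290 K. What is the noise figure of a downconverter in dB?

7.0 dB

NF (dB) = SNR_in(dB) − SNR_out(dB) when the source is at T₀
NF = 32.9 − 25.9 = 7.0 dB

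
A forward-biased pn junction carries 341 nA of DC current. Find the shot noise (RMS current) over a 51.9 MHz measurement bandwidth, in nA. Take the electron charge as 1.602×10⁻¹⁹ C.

I_n = √(2qI·B)
2qI·B = 2 × 1.602×10⁻¹⁹ × 3.41×10⁻⁷ × 5.19×10⁷ = 5.67×10⁻¹⁸ A²
I_n = √(5.67×10⁻¹⁸) = 2.38×10⁻⁹ A = 2.38 nA

2.38 nA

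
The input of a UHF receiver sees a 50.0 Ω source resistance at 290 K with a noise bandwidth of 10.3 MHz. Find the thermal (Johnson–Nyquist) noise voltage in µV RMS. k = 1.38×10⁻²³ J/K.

2.87 µV

V_n = √(4kTRB)
4kTRB = 4 × 1.38×10⁻²³ × 290 × 5.00×10¹ × 1.03×10⁷ = 8.24×10⁻¹² V²
V_n = √(8.24×10⁻¹²) = 2.87×10⁻⁶ V = 2.87 µV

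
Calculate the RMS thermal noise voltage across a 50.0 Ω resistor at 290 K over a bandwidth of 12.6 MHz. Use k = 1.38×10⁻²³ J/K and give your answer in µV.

V_n = √(4kTRB)
4kTRB = 4 × 1.38×10⁻²³ × 290 × 5.00×10¹ × 1.26×10⁷ = 1.01×10⁻¹¹ V²
V_n = √(1.01×10⁻¹¹) = 3.18×10⁻⁶ V = 3.18 µV

3.18 µV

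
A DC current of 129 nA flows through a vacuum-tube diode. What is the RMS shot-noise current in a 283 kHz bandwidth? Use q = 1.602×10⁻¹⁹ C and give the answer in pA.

I_n = √(2qI·B)
2qI·B = 2 × 1.602×10⁻¹⁹ × 1.29×10⁻⁷ × 2.83×10⁵ = 1.17×10⁻²⁰ A²
I_n = √(1.17×10⁻²⁰) = 1.08×10⁻¹⁰ A = 108 pA

108 pA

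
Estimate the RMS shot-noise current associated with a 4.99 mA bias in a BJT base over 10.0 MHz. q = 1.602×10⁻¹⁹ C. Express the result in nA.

I_n = √(2qI·B)
2qI·B = 2 × 1.602×10⁻¹⁹ × 4.99×10⁻³ × 1.00×10⁷ = 1.60×10⁻¹⁴ A²
I_n = √(1.60×10⁻¹⁴) = 1.26×10⁻⁷ A = 126 nA

126 nA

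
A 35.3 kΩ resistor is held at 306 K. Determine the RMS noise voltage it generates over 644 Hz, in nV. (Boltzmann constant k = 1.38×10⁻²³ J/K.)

620 nV

V_n = √(4kTRB)
4kTRB = 4 × 1.38×10⁻²³ × 306 × 3.53×10⁴ × 6.44×10² = 3.84×10⁻¹³ V²
V_n = √(3.84×10⁻¹³) = 6.20×10⁻⁷ V = 620 nV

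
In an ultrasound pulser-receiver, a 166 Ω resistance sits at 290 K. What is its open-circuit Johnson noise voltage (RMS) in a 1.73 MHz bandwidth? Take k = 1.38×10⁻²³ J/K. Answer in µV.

V_n = √(4kTRB)
4kTRB = 4 × 1.38×10⁻²³ × 290 × 1.66×10² × 1.73×10⁶ = 4.60×10⁻¹² V²
V_n = √(4.60×10⁻¹²) = 2.14×10⁻⁶ V = 2.14 µV

2.14 µV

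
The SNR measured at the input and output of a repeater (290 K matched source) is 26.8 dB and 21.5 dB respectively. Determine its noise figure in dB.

NF (dB) = SNR_in(dB) − SNR_out(dB) when the source is at T₀
NF = 26.8 − 21.5 = 5.3 dB

5.3 dB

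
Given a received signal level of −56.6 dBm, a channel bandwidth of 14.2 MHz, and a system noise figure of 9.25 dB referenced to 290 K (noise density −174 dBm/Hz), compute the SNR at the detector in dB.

Noise floor: N = −174 + 10 log₁₀(B) + NF
10 log₁₀(1.42×10⁷) = 71.52 dB
N = −174 + 71.52 + 9.25 = −93.23 dBm
SNR = P_sig − N = −56.6 − (−93.23) = 36.63 dB → 36.6 dB

36.6 dB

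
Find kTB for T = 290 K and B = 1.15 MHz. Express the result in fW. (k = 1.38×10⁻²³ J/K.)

P_n = kTB = 1.38×10⁻²³ × 290 × 1.15×10⁶ = 4.60×10⁻¹⁵ W = 4.60 fW

4.60 fW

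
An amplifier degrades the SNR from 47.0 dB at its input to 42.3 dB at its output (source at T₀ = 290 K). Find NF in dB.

4.7 dB

NF (dB) = SNR_in(dB) − SNR_out(dB) when the source is at T₀
NF = 47.0 − 42.3 = 4.7 dB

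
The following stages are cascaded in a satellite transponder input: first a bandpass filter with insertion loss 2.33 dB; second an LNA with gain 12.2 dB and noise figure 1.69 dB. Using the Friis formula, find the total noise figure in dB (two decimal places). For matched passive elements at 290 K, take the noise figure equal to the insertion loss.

Convert to linear (a loss of L dB is a gain of −L dB): F_i = 10^(NF_i/10), G_i = 10^(G_i,dB/10)
  Stage 1: F_1 = 10^(2.33/10) = 1.710, G_1 = 10^(−2.33/10) = 0.5848
  Stage 2: F_2 = 10^(1.69/10) = 1.476, G_2 = 10^(12.2/10) = 16.60
Friis cascade:
  F = 1.710 + (1.476 − 1)/0.5848 = 2.523
NF = 10 log₁₀(2.523) = 4.02 dB

4.02 dB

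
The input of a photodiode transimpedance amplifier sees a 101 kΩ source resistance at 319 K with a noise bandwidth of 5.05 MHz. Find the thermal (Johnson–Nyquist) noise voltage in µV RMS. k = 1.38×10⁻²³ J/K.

V_n = √(4kTRB)
4kTRB = 4 × 1.38×10⁻²³ × 319 × 1.01×10⁵ × 5.05×10⁶ = 8.98×10⁻⁹ V²
V_n = √(8.98×10⁻⁹) = 9.48×10⁻⁵ V = 94.8 µV

94.8 µV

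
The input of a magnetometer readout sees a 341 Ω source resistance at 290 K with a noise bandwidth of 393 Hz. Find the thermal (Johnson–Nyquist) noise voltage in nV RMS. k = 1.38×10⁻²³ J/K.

V_n = √(4kTRB)
4kTRB = 4 × 1.38×10⁻²³ × 290 × 3.41×10² × 3.93×10² = 2.15×10⁻¹⁵ V²
V_n = √(2.15×10⁻¹⁵) = 4.63×10⁻⁸ V = 46.3 nV

46.3 nV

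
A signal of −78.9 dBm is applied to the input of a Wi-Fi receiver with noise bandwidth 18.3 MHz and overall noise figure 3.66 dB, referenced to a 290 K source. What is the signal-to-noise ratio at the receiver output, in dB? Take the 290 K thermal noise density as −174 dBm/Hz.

18.8 dB

Noise floor: N = −174 + 10 log₁₀(B) + NF
10 log₁₀(1.83×10⁷) = 72.62 dB
N = −174 + 72.62 + 3.66 = −97.72 dBm
SNR = P_sig − N = −78.9 − (−97.72) = 18.82 dB → 18.8 dB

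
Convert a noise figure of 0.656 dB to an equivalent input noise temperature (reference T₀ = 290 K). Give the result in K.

F = 10^(0.656/10) = 1.16305
T_e = (F − 1)·T₀ = (1.16305 − 1) × 290 = 47.3 K

47.3 K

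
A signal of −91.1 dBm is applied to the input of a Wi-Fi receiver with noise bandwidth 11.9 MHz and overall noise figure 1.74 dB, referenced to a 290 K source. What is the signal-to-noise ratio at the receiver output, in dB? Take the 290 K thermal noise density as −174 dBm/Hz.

Noise floor: N = −174 + 10 log₁₀(B) + NF
10 log₁₀(1.19×10⁷) = 70.76 dB
N = −174 + 70.76 + 1.74 = −101.50 dBm
SNR = P_sig − N = −91.1 − (−101.50) = 10.40 dB → 10.4 dB

10.4 dB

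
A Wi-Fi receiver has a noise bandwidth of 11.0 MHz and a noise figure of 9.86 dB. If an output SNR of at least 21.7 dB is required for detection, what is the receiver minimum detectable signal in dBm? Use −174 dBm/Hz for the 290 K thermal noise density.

Sensitivity = −174 + 10 log₁₀(B) + NF + SNR_min
= −174 + 70.41 + 9.86 + 21.7
= −72.03 dBm → −72.0 dBm

−72.0 dBm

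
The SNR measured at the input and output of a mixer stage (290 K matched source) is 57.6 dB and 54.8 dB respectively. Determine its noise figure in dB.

2.8 dB

NF (dB) = SNR_in(dB) − SNR_out(dB) when the source is at T₀
NF = 57.6 − 54.8 = 2.8 dB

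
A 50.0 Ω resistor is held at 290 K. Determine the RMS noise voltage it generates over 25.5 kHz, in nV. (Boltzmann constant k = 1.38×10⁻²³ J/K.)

143 nV

V_n = √(4kTRB)
4kTRB = 4 × 1.38×10⁻²³ × 290 × 5.00×10¹ × 2.55×10⁴ = 2.04×10⁻¹⁴ V²
V_n = √(2.04×10⁻¹⁴) = 1.43×10⁻⁷ V = 143 nV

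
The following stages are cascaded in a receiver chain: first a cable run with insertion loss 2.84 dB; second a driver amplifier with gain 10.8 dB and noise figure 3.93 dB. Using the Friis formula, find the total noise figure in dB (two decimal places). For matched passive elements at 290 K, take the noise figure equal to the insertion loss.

6.77 dB

Convert to linear (a loss of L dB is a gain of −L dB): F_i = 10^(NF_i/10), G_i = 10^(G_i,dB/10)
  Stage 1: F_1 = 10^(2.84/10) = 1.923, G_1 = 10^(−2.84/10) = 0.5200
  Stage 2: F_2 = 10^(3.93/10) = 2.472, G_2 = 10^(10.8/10) = 12.02
Friis cascade:
  F = 1.923 + (2.472 − 1)/0.5200 = 4.753
NF = 10 log₁₀(4.753) = 6.77 dB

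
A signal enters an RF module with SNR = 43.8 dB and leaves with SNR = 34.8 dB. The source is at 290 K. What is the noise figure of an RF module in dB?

NF (dB) = SNR_in(dB) − SNR_out(dB) when the source is at T₀
NF = 43.8 − 34.8 = 9.0 dB

9.0 dB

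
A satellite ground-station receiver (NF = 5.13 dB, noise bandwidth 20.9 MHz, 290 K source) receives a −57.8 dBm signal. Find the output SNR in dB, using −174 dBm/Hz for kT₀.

Noise floor: N = −174 + 10 log₁₀(B) + NF
10 log₁₀(2.09×10⁷) = 73.2 dB
N = −174 + 73.2 + 5.13 = −95.67 dBm
SNR = P_sig − N = −57.8 − (−95.67) = 37.87 dB → 37.9 dB

37.9 dB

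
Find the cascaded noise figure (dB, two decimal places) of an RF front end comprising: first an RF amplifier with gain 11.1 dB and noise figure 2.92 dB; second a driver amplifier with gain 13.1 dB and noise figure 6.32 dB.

3.45 dB

Convert to linear (a loss of L dB is a gain of −L dB): F_i = 10^(NF_i/10), G_i = 10^(G_i,dB/10)
  Stage 1: F_1 = 10^(2.92/10) = 1.959, G_1 = 10^(11.1/10) = 12.88
  Stage 2: F_2 = 10^(6.32/10) = 4.285, G_2 = 10^(13.1/10) = 20.42
Friis cascade:
  F = 1.959 + (4.285 − 1)/12.88 = 2.214
NF = 10 log₁₀(2.214) = 3.45 dB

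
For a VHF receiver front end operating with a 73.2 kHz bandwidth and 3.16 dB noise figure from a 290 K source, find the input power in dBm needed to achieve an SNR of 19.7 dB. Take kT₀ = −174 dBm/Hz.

−102.5 dBm

Sensitivity = −174 + 10 log₁₀(B) + NF + SNR_min
= −174 + 48.65 + 3.16 + 19.7
= −102.49 dBm → −102.5 dBm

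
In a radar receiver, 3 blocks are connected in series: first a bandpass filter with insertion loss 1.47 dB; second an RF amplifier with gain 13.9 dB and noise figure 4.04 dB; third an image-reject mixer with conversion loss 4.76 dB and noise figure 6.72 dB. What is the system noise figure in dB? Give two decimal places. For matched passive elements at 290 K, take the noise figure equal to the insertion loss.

5.76 dB

Convert to linear (a loss of L dB is a gain of −L dB): F_i = 10^(NF_i/10), G_i = 10^(G_i,dB/10)
  Stage 1: F_1 = 10^(1.47/10) = 1.403, G_1 = 10^(−1.47/10) = 0.7129
  Stage 2: F_2 = 10^(4.04/10) = 2.535, G_2 = 10^(13.9/10) = 24.55
  Stage 3: F_3 = 10^(6.72/10) = 4.699, G_3 = 10^(−4.76/10) = 0.3342
Friis cascade:
  F = 1.403 + (2.535 − 1)/0.7129 + (4.699 − 1)/17.50 = 3.768
NF = 10 log₁₀(3.768) = 5.76 dB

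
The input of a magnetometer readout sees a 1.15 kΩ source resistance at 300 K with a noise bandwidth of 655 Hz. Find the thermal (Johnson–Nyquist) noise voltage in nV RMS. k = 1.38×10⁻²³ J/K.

V_n = √(4kTRB)
4kTRB = 4 × 1.38×10⁻²³ × 300 × 1.15×10³ × 6.55×10² = 1.25×10⁻¹⁴ V²
V_n = √(1.25×10⁻¹⁴) = 1.12×10⁻⁷ V = 112 nV

112 nV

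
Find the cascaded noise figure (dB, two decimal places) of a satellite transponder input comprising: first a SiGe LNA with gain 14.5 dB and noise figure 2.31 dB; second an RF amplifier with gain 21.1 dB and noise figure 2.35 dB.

Convert to linear (a loss of L dB is a gain of −L dB): F_i = 10^(NF_i/10), G_i = 10^(G_i,dB/10)
  Stage 1: F_1 = 10^(2.31/10) = 1.702, G_1 = 10^(14.5/10) = 28.18
  Stage 2: F_2 = 10^(2.35/10) = 1.718, G_2 = 10^(21.1/10) = 128.8
Friis cascade:
  F = 1.702 + (1.718 − 1)/28.18 = 1.728
NF = 10 log₁₀(1.728) = 2.37 dB

2.37 dB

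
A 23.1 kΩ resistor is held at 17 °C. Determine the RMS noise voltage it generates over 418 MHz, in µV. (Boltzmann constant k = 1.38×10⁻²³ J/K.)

T = 17 °C + 273.15 = 290.15 K
V_n = √(4kTRB)
4kTRB = 4 × 1.38×10⁻²³ × 290.15 × 2.31×10⁴ × 4.18×10⁸ = 1.55×10⁻⁷ V²
V_n = √(1.55×10⁻⁷) = 3.93×10⁻⁴ V = 393 µV

393 µV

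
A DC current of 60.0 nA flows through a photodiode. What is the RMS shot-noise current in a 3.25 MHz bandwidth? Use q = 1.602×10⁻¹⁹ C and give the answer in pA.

250 pA

I_n = √(2qI·B)
2qI·B = 2 × 1.602×10⁻¹⁹ × 6.00×10⁻⁸ × 3.25×10⁶ = 6.25×10⁻²⁰ A²
I_n = √(6.25×10⁻²⁰) = 2.50×10⁻¹⁰ A = 250 pA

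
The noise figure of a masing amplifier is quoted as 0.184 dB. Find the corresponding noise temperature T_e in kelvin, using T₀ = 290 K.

12.6 K

F = 10^(0.184/10) = 1.04328
T_e = (F − 1)·T₀ = (1.04328 − 1) × 290 = 12.6 K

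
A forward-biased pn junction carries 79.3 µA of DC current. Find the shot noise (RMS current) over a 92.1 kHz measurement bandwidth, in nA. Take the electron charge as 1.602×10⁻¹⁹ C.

I_n = √(2qI·B)
2qI·B = 2 × 1.602×10⁻¹⁹ × 7.93×10⁻⁵ × 9.21×10⁴ = 2.34×10⁻¹⁸ A²
I_n = √(2.34×10⁻¹⁸) = 1.53×10⁻⁹ A = 1.53 nA

1.53 nA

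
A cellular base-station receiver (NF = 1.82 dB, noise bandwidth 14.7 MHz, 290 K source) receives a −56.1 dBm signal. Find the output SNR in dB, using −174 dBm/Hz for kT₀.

44.4 dB

Noise floor: N = −174 + 10 log₁₀(B) + NF
10 log₁₀(1.47×10⁷) = 71.67 dB
N = −174 + 71.67 + 1.82 = −100.51 dBm
SNR = P_sig − N = −56.1 − (−100.51) = 44.41 dB → 44.4 dB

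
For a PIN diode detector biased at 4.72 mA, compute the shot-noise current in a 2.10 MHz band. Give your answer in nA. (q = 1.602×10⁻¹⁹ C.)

I_n = √(2qI·B)
2qI·B = 2 × 1.602×10⁻¹⁹ × 4.72×10⁻³ × 2.10×10⁶ = 3.18×10⁻¹⁵ A²
I_n = √(3.18×10⁻¹⁵) = 5.64×10⁻⁸ A = 56.4 nA

56.4 nA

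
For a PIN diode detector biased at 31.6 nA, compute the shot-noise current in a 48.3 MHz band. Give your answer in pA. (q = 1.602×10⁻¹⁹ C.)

I_n = √(2qI·B)
2qI·B = 2 × 1.602×10⁻¹⁹ × 3.16×10⁻⁸ × 4.83×10⁷ = 4.89×10⁻¹⁹ A²
I_n = √(4.89×10⁻¹⁹) = 6.99×10⁻¹⁰ A = 699 pA

699 pA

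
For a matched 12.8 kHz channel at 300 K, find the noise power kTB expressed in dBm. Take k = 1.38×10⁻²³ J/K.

−132.8 dBm

P_n = kTB = 1.38×10⁻²³ × 300 × 1.28×10⁴ = 5.30×10⁻¹⁷ W
In dBm: 10 log₁₀(5.30×10⁻¹⁷ / 10⁻³) = −132.8 dBm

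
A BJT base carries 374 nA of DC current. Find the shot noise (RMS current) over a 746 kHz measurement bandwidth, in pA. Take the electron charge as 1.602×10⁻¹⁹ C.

I_n = √(2qI·B)
2qI·B = 2 × 1.602×10⁻¹⁹ × 3.74×10⁻⁷ × 7.46×10⁵ = 8.94×10⁻²⁰ A²
I_n = √(8.94×10⁻²⁰) = 2.99×10⁻¹⁰ A = 299 pA

299 pA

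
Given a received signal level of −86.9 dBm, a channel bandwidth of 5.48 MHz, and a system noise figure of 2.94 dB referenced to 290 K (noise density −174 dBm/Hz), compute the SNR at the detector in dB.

16.8 dB

Noise floor: N = −174 + 10 log₁₀(B) + NF
10 log₁₀(5.48×10⁶) = 67.39 dB
N = −174 + 67.39 + 2.94 = −103.67 dBm
SNR = P_sig − N = −86.9 − (−103.67) = 16.77 dB → 16.8 dB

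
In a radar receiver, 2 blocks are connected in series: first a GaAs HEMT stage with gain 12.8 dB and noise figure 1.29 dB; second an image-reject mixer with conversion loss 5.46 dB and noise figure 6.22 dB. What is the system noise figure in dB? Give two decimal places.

Convert to linear (a loss of L dB is a gain of −L dB): F_i = 10^(NF_i/10), G_i = 10^(G_i,dB/10)
  Stage 1: F_1 = 10^(1.29/10) = 1.346, G_1 = 10^(12.8/10) = 19.05
  Stage 2: F_2 = 10^(6.22/10) = 4.188, G_2 = 10^(−5.46/10) = 0.2844
Friis cascade:
  F = 1.346 + (4.188 − 1)/19.05 = 1.513
NF = 10 log₁₀(1.513) = 1.80 dB

1.80 dB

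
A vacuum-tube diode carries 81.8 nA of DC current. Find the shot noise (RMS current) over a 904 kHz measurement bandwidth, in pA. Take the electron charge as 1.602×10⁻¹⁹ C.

I_n = √(2qI·B)
2qI·B = 2 × 1.602×10⁻¹⁹ × 8.18×10⁻⁸ × 9.04×10⁵ = 2.37×10⁻²⁰ A²
I_n = √(2.37×10⁻²⁰) = 1.54×10⁻¹⁰ A = 154 pA

154 pA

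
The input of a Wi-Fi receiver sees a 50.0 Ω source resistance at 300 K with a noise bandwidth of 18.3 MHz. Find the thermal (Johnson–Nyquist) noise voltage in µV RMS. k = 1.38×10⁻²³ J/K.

3.89 µV

V_n = √(4kTRB)
4kTRB = 4 × 1.38×10⁻²³ × 300 × 5.00×10¹ × 1.83×10⁷ = 1.52×10⁻¹¹ V²
V_n = √(1.52×10⁻¹¹) = 3.89×10⁻⁶ V = 3.89 µV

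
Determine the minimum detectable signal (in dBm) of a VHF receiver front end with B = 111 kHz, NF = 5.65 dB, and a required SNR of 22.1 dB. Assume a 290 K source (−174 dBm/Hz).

−95.8 dBm

Sensitivity = −174 + 10 log₁₀(B) + NF + SNR_min
= −174 + 50.45 + 5.65 + 22.1
= −95.80 dBm → −95.8 dBm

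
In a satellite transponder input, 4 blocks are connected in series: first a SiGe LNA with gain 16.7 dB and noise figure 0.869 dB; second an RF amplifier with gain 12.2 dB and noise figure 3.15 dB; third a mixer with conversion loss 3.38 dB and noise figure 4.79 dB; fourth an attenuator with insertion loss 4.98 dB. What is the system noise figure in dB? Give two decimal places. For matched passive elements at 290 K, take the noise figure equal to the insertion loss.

0.98 dB

Convert to linear (a loss of L dB is a gain of −L dB): F_i = 10^(NF_i/10), G_i = 10^(G_i,dB/10)
  Stage 1: F_1 = 10^(0.869/10) = 1.222, G_1 = 10^(16.7/10) = 46.77
  Stage 2: F_2 = 10^(3.15/10) = 2.065, G_2 = 10^(12.2/10) = 16.60
  Stage 3: F_3 = 10^(4.79/10) = 3.013, G_3 = 10^(−3.38/10) = 0.4592
  Stage 4: F_4 = 10^(4.98/10) = 3.148, G_4 = 10^(−4.98/10) = 0.3177
Friis cascade:
  F = 1.222 + (2.065 − 1)/46.77 + (3.013 − 1)/776.2 + (3.148 − 1)/356.5 = 1.253
NF = 10 log₁₀(1.253) = 0.98 dB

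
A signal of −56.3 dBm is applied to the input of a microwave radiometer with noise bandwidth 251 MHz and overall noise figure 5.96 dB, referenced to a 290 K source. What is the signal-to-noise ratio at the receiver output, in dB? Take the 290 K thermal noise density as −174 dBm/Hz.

27.7 dB

Noise floor: N = −174 + 10 log₁₀(B) + NF
10 log₁₀(2.51×10⁸) = 84 dB
N = −174 + 84 + 5.96 = −84.04 dBm
SNR = P_sig − N = −56.3 − (−84.04) = 27.74 dB → 27.7 dB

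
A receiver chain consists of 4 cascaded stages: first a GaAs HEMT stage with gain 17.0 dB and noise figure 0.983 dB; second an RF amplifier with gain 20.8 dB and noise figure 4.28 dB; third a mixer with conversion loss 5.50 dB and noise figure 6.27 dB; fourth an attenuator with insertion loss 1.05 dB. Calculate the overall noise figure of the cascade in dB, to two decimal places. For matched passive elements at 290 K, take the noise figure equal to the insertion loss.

1.10 dB

Convert to linear (a loss of L dB is a gain of −L dB): F_i = 10^(NF_i/10), G_i = 10^(G_i,dB/10)
  Stage 1: F_1 = 10^(0.983/10) = 1.254, G_1 = 10^(17.0/10) = 50.12
  Stage 2: F_2 = 10^(4.28/10) = 2.679, G_2 = 10^(20.8/10) = 120.2
  Stage 3: F_3 = 10^(6.27/10) = 4.236, G_3 = 10^(−5.50/10) = 0.2818
  Stage 4: F_4 = 10^(1.05/10) = 1.274, G_4 = 10^(−1.05/10) = 0.7852
Friis cascade:
  F = 1.254 + (2.679 − 1)/50.12 + (4.236 − 1)/6026 + (1.274 − 1)/1698 = 1.288
NF = 10 log₁₀(1.288) = 1.10 dB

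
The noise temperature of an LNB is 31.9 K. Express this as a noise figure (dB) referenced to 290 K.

F = 1 + T_e/T₀ = 1 + 31.9/290 = 1.11
NF = 10 log₁₀(1.11) = 0.453 dB

0.453 dB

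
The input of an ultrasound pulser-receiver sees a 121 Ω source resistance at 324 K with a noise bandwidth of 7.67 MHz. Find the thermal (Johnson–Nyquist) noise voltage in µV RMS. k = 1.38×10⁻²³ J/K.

V_n = √(4kTRB)
4kTRB = 4 × 1.38×10⁻²³ × 324 × 1.21×10² × 7.67×10⁶ = 1.66×10⁻¹¹ V²
V_n = √(1.66×10⁻¹¹) = 4.07×10⁻⁶ V = 4.07 µV

4.07 µV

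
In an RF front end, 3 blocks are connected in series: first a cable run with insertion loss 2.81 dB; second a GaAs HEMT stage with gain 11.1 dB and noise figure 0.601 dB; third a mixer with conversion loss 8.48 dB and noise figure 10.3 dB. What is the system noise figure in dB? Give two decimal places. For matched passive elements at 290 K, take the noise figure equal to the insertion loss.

5.60 dB

Convert to linear (a loss of L dB is a gain of −L dB): F_i = 10^(NF_i/10), G_i = 10^(G_i,dB/10)
  Stage 1: F_1 = 10^(2.81/10) = 1.910, G_1 = 10^(−2.81/10) = 0.5236
  Stage 2: F_2 = 10^(0.601/10) = 1.148, G_2 = 10^(11.1/10) = 12.88
  Stage 3: F_3 = 10^(10.3/10) = 10.72, G_3 = 10^(−8.48/10) = 0.1419
Friis cascade:
  F = 1.910 + (1.148 − 1)/0.5236 + (10.72 − 1)/6.745 = 3.634
NF = 10 log₁₀(3.634) = 5.60 dB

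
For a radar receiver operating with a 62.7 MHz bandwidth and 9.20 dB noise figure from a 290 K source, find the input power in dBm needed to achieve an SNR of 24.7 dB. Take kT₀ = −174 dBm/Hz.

Sensitivity = −174 + 10 log₁₀(B) + NF + SNR_min
= −174 + 77.97 + 9.20 + 24.7
= −62.13 dBm → −62.1 dBm

−62.1 dBm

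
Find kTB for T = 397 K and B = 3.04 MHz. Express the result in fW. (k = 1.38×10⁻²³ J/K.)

16.7 fW

P_n = kTB = 1.38×10⁻²³ × 397 × 3.04×10⁶ = 1.67×10⁻¹⁴ W = 16.7 fW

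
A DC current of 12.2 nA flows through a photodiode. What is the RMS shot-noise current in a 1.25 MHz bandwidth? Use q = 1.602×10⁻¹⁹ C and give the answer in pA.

I_n = √(2qI·B)
2qI·B = 2 × 1.602×10⁻¹⁹ × 1.22×10⁻⁸ × 1.25×10⁶ = 4.89×10⁻²¹ A²
I_n = √(4.89×10⁻²¹) = 6.99×10⁻¹¹ A = 69.9 pA

69.9 pA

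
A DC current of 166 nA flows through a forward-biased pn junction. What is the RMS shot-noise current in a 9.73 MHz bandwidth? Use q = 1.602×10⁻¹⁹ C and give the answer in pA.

I_n = √(2qI·B)
2qI·B = 2 × 1.602×10⁻¹⁹ × 1.66×10⁻⁷ × 9.73×10⁶ = 5.18×10⁻¹⁹ A²
I_n = √(5.18×10⁻¹⁹) = 7.19×10⁻¹⁰ A = 719 pA

719 pA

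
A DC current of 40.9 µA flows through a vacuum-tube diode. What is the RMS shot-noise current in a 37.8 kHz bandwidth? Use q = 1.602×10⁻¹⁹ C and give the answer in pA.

I_n = √(2qI·B)
2qI·B = 2 × 1.602×10⁻¹⁹ × 4.09×10⁻⁵ × 3.78×10⁴ = 4.95×10⁻¹⁹ A²
I_n = √(4.95×10⁻¹⁹) = 7.04×10⁻¹⁰ A = 704 pA

704 pA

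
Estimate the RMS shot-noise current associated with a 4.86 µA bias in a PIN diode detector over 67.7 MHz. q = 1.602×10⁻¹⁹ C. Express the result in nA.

I_n = √(2qI·B)
2qI·B = 2 × 1.602×10⁻¹⁹ × 4.86×10⁻⁶ × 6.77×10⁷ = 1.05×10⁻¹⁶ A²
I_n = √(1.05×10⁻¹⁶) = 1.03×10⁻⁸ A = 10.3 nA

10.3 nA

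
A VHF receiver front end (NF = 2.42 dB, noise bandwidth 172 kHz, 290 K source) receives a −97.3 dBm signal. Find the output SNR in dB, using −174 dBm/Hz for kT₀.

21.9 dB

Noise floor: N = −174 + 10 log₁₀(B) + NF
10 log₁₀(1.72×10⁵) = 52.36 dB
N = −174 + 52.36 + 2.42 = −119.22 dBm
SNR = P_sig − N = −97.3 − (−119.22) = 21.92 dB → 21.9 dB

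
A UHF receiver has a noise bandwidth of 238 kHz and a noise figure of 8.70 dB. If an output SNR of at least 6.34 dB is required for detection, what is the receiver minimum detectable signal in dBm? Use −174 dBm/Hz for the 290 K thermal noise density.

−105.2 dBm

Sensitivity = −174 + 10 log₁₀(B) + NF + SNR_min
= −174 + 53.77 + 8.70 + 6.34
= −105.19 dBm → −105.2 dBm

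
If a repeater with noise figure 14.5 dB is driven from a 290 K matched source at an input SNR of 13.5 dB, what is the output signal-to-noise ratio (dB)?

By definition F = SNR_in/SNR_out, so in dB: SNR_out = SNR_in − NF
SNR_out = 13.5 − 14.5 = −1.0 dB

−1.0 dB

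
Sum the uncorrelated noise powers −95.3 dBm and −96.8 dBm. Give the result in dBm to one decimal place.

Convert to linear, add, convert back:
P₁ = 2.95×10⁻¹³ W, P₂ = 2.09×10⁻¹³ W
P_tot = 5.04×10⁻¹³ W → 10 log₁₀(P_tot / 10⁻³) = −93.0 dBm

−93.0 dBm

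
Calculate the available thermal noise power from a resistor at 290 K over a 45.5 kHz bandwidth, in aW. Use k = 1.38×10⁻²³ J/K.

P_n = kTB = 1.38×10⁻²³ × 290 × 4.55×10⁴ = 1.82×10⁻¹⁶ W = 182 aW

182 aW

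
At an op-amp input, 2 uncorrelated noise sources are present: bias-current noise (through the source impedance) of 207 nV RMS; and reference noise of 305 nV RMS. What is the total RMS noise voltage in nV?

Uncorrelated sources add in power (mean-square): V_tot = √(ΣV_i²)
V_tot = √[(2.07×10⁻⁷)² + (3.05×10⁻⁷)²] = 3.69×10⁻⁷ V = 369 nV

369 nV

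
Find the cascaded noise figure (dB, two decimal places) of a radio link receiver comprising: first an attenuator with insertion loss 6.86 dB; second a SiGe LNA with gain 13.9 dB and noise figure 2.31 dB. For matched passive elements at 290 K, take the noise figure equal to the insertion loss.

Convert to linear (a loss of L dB is a gain of −L dB): F_i = 10^(NF_i/10), G_i = 10^(G_i,dB/10)
  Stage 1: F_1 = 10^(6.86/10) = 4.853, G_1 = 10^(−6.86/10) = 0.2061
  Stage 2: F_2 = 10^(2.31/10) = 1.702, G_2 = 10^(13.9/10) = 24.55
Friis cascade:
  F = 4.853 + (1.702 − 1)/0.2061 = 8.260
NF = 10 log₁₀(8.260) = 9.17 dB

9.17 dB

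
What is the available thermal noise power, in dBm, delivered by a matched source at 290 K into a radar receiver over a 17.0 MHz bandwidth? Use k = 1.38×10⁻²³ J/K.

−101.7 dBm

P_n = kTB = 1.38×10⁻²³ × 290 × 1.70×10⁷ = 6.80×10⁻¹⁴ W
In dBm: 10 log₁₀(6.80×10⁻¹⁴ / 10⁻³) = −101.7 dBm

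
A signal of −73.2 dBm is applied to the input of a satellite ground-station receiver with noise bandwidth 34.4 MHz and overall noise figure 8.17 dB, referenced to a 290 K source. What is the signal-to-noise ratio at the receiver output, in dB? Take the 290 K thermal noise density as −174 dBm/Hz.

Noise floor: N = −174 + 10 log₁₀(B) + NF
10 log₁₀(3.44×10⁷) = 75.37 dB
N = −174 + 75.37 + 8.17 = −90.46 dBm
SNR = P_sig − N = −73.2 − (−90.46) = 17.26 dB → 17.3 dB

17.3 dB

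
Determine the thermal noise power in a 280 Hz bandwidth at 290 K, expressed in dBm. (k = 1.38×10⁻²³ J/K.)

−149.5 dBm

P_n = kTB = 1.38×10⁻²³ × 290 × 2.80×10² = 1.12×10⁻¹⁸ W
In dBm: 10 log₁₀(1.12×10⁻¹⁸ / 10⁻³) = −149.5 dBm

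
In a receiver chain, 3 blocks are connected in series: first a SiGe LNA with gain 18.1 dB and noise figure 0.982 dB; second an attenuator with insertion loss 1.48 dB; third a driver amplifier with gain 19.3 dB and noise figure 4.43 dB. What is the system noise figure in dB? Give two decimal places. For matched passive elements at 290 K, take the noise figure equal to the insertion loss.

1.13 dB

Convert to linear (a loss of L dB is a gain of −L dB): F_i = 10^(NF_i/10), G_i = 10^(G_i,dB/10)
  Stage 1: F_1 = 10^(0.982/10) = 1.254, G_1 = 10^(18.1/10) = 64.57
  Stage 2: F_2 = 10^(1.48/10) = 1.406, G_2 = 10^(−1.48/10) = 0.7112
  Stage 3: F_3 = 10^(4.43/10) = 2.773, G_3 = 10^(19.3/10) = 85.11
Friis cascade:
  F = 1.254 + (1.406 − 1)/64.57 + (2.773 − 1)/45.92 = 1.299
NF = 10 log₁₀(1.299) = 1.13 dB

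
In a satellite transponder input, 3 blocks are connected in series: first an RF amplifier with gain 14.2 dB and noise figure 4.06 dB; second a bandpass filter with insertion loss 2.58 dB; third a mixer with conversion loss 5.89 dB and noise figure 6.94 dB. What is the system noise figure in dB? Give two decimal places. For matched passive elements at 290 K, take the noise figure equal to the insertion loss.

Convert to linear (a loss of L dB is a gain of −L dB): F_i = 10^(NF_i/10), G_i = 10^(G_i,dB/10)
  Stage 1: F_1 = 10^(4.06/10) = 2.547, G_1 = 10^(14.2/10) = 26.30
  Stage 2: F_2 = 10^(2.58/10) = 1.811, G_2 = 10^(−2.58/10) = 0.5521
  Stage 3: F_3 = 10^(6.94/10) = 4.943, G_3 = 10^(−5.89/10) = 0.2576
Friis cascade:
  F = 2.547 + (1.811 − 1)/26.30 + (4.943 − 1)/14.52 = 2.849
NF = 10 log₁₀(2.849) = 4.55 dB

4.55 dB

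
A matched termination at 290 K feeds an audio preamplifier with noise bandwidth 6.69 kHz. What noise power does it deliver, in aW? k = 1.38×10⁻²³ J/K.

26.8 aW

P_n = kTB = 1.38×10⁻²³ × 290 × 6.69×10³ = 2.68×10⁻¹⁷ W = 26.8 aW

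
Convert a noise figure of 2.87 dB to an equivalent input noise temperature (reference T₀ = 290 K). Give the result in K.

F = 10^(2.87/10) = 1.93642
T_e = (F − 1)·T₀ = (1.93642 − 1) × 290 = 272 K

272 K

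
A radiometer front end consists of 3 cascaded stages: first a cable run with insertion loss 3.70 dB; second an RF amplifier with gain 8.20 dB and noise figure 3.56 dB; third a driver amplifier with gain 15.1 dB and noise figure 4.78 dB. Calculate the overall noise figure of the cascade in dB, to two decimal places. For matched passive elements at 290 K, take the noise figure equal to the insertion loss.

Convert to linear (a loss of L dB is a gain of −L dB): F_i = 10^(NF_i/10), G_i = 10^(G_i,dB/10)
  Stage 1: F_1 = 10^(3.70/10) = 2.344, G_1 = 10^(−3.70/10) = 0.4266
  Stage 2: F_2 = 10^(3.56/10) = 2.270, G_2 = 10^(8.20/10) = 6.607
  Stage 3: F_3 = 10^(4.78/10) = 3.006, G_3 = 10^(15.1/10) = 32.36
Friis cascade:
  F = 2.344 + (2.270 − 1)/0.4266 + (3.006 − 1)/2.818 = 6.033
NF = 10 log₁₀(6.033) = 7.81 dB

7.81 dB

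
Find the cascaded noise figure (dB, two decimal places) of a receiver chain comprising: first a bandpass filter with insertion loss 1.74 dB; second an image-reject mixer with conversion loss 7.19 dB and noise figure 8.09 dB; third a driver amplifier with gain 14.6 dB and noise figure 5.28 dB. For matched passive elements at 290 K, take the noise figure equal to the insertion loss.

14.50 dB

Convert to linear (a loss of L dB is a gain of −L dB): F_i = 10^(NF_i/10), G_i = 10^(G_i,dB/10)
  Stage 1: F_1 = 10^(1.74/10) = 1.493, G_1 = 10^(−1.74/10) = 0.6699
  Stage 2: F_2 = 10^(8.09/10) = 6.442, G_2 = 10^(−7.19/10) = 0.1910
  Stage 3: F_3 = 10^(5.28/10) = 3.373, G_3 = 10^(14.6/10) = 28.84
Friis cascade:
  F = 1.493 + (6.442 − 1)/0.6699 + (3.373 − 1)/0.1279 = 28.16
NF = 10 log₁₀(28.16) = 14.50 dB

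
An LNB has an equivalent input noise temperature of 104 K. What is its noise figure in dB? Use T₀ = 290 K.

1.33 dB

F = 1 + T_e/T₀ = 1 + 104/290 = 1.35862
NF = 10 log₁₀(1.35862) = 1.33 dB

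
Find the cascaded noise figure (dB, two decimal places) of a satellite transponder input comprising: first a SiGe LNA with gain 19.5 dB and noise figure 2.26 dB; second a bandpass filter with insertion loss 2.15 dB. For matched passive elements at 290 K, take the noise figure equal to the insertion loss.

2.28 dB

Convert to linear (a loss of L dB is a gain of −L dB): F_i = 10^(NF_i/10), G_i = 10^(G_i,dB/10)
  Stage 1: F_1 = 10^(2.26/10) = 1.683, G_1 = 10^(19.5/10) = 89.13
  Stage 2: F_2 = 10^(2.15/10) = 1.641, G_2 = 10^(−2.15/10) = 0.6095
Friis cascade:
  F = 1.683 + (1.641 − 1)/89.13 = 1.690
NF = 10 log₁₀(1.690) = 2.28 dB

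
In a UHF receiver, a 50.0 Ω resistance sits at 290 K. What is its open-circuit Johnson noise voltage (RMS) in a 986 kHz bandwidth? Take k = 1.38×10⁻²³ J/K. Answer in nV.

V_n = √(4kTRB)
4kTRB = 4 × 1.38×10⁻²³ × 290 × 5.00×10¹ × 9.86×10⁵ = 7.89×10⁻¹³ V²
V_n = √(7.89×10⁻¹³) = 8.88×10⁻⁷ V = 888 nV

888 nV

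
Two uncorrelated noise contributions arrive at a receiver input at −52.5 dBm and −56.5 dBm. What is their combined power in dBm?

−51.0 dBm

Convert to linear, add, convert back:
P₁ = 5.62×10⁻⁹ W, P₂ = 2.24×10⁻⁹ W
P_tot = 7.86×10⁻⁹ W → 10 log₁₀(P_tot / 10⁻³) = −51.0 dBm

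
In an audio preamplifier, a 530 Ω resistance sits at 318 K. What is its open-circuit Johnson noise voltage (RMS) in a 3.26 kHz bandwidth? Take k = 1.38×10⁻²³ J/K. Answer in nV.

174 nV

V_n = √(4kTRB)
4kTRB = 4 × 1.38×10⁻²³ × 318 × 5.30×10² × 3.26×10³ = 3.03×10⁻¹⁴ V²
V_n = √(3.03×10⁻¹⁴) = 1.74×10⁻⁷ V = 174 nV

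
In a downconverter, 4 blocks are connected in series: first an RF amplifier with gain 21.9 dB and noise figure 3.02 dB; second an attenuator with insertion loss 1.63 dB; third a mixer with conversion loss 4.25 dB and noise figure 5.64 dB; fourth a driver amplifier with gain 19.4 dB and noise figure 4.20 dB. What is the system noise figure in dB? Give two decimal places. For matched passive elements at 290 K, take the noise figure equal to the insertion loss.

Convert to linear (a loss of L dB is a gain of −L dB): F_i = 10^(NF_i/10), G_i = 10^(G_i,dB/10)
  Stage 1: F_1 = 10^(3.02/10) = 2.004, G_1 = 10^(21.9/10) = 154.9
  Stage 2: F_2 = 10^(1.63/10) = 1.455, G_2 = 10^(−1.63/10) = 0.6871
  Stage 3: F_3 = 10^(5.64/10) = 3.664, G_3 = 10^(−4.25/10) = 0.3758
  Stage 4: F_4 = 10^(4.20/10) = 2.630, G_4 = 10^(19.4/10) = 87.10
Friis cascade:
  F = 2.004 + (1.455 − 1)/154.9 + (3.664 − 1)/106.4 + (2.630 − 1)/39.99 = 2.073
NF = 10 log₁₀(2.073) = 3.17 dB

3.17 dB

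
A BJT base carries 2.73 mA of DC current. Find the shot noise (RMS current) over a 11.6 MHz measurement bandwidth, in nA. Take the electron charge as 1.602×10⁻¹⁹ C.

101 nA

I_n = √(2qI·B)
2qI·B = 2 × 1.602×10⁻¹⁹ × 2.73×10⁻³ × 1.16×10⁷ = 1.01×10⁻¹⁴ A²
I_n = √(1.01×10⁻¹⁴) = 1.01×10⁻⁷ A = 101 nA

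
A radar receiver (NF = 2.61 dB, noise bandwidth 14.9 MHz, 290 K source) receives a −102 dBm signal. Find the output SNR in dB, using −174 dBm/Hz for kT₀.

−2.3 dB

Noise floor: N = −174 + 10 log₁₀(B) + NF
10 log₁₀(1.49×10⁷) = 71.73 dB
N = −174 + 71.73 + 2.61 = −99.66 dBm
SNR = P_sig − N = −102 − (−99.66) = −2.34 dB → −2.3 dB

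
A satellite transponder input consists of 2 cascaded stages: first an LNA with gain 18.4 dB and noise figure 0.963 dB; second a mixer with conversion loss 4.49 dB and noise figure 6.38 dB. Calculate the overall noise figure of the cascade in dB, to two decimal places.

Convert to linear (a loss of L dB is a gain of −L dB): F_i = 10^(NF_i/10), G_i = 10^(G_i,dB/10)
  Stage 1: F_1 = 10^(0.963/10) = 1.248, G_1 = 10^(18.4/10) = 69.18
  Stage 2: F_2 = 10^(6.38/10) = 4.345, G_2 = 10^(−4.49/10) = 0.3556
Friis cascade:
  F = 1.248 + (4.345 − 1)/69.18 = 1.297
NF = 10 log₁₀(1.297) = 1.13 dB

1.13 dB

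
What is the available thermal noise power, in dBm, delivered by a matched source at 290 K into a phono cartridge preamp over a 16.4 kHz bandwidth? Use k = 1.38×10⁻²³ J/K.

−131.8 dBm

P_n = kTB = 1.38×10⁻²³ × 290 × 1.64×10⁴ = 6.56×10⁻¹⁷ W
In dBm: 10 log₁₀(6.56×10⁻¹⁷ / 10⁻³) = −131.8 dBm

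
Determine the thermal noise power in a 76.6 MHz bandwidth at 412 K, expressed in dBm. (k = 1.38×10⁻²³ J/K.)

P_n = kTB = 1.38×10⁻²³ × 412 × 7.66×10⁷ = 4.36×10⁻¹³ W
In dBm: 10 log₁₀(4.36×10⁻¹³ / 10⁻³) = −93.6 dBm

−93.6 dBm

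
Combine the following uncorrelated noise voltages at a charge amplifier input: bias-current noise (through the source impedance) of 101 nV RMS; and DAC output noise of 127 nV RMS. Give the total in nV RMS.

162 nV

Uncorrelated sources add in power (mean-square): V_tot = √(ΣV_i²)
V_tot = √[(1.01×10⁻⁷)² + (1.27×10⁻⁷)²] = 1.62×10⁻⁷ V = 162 nV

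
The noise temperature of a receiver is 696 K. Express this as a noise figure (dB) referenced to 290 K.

5.31 dB

F = 1 + T_e/T₀ = 1 + 696/290 = 3.4
NF = 10 log₁₀(3.4) = 5.31 dB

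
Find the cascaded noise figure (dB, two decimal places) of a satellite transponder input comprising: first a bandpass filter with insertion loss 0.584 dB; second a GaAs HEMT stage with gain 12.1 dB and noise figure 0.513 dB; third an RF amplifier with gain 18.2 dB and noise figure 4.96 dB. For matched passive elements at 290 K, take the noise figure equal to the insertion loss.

Convert to linear (a loss of L dB is a gain of −L dB): F_i = 10^(NF_i/10), G_i = 10^(G_i,dB/10)
  Stage 1: F_1 = 10^(0.584/10) = 1.144, G_1 = 10^(−0.584/10) = 0.8742
  Stage 2: F_2 = 10^(0.513/10) = 1.125, G_2 = 10^(12.1/10) = 16.22
  Stage 3: F_3 = 10^(4.96/10) = 3.133, G_3 = 10^(18.2/10) = 66.07
Friis cascade:
  F = 1.144 + (1.125 − 1)/0.8742 + (3.133 − 1)/14.18 = 1.438
NF = 10 log₁₀(1.438) = 1.58 dB

1.58 dB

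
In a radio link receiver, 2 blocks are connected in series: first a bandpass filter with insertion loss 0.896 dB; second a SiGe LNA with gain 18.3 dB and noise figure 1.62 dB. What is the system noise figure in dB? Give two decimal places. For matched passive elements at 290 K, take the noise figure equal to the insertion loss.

Convert to linear (a loss of L dB is a gain of −L dB): F_i = 10^(NF_i/10), G_i = 10^(G_i,dB/10)
  Stage 1: F_1 = 10^(0.896/10) = 1.229, G_1 = 10^(−0.896/10) = 0.8136
  Stage 2: F_2 = 10^(1.62/10) = 1.452, G_2 = 10^(18.3/10) = 67.61
Friis cascade:
  F = 1.229 + (1.452 − 1)/0.8136 = 1.785
NF = 10 log₁₀(1.785) = 2.52 dB

2.52 dB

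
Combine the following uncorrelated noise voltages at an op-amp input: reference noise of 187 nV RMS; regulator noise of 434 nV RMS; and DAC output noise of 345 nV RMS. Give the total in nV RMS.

Uncorrelated sources add in power (mean-square): V_tot = √(ΣV_i²)
V_tot = √[(1.87×10⁻⁷)² + (4.34×10⁻⁷)² + (3.45×10⁻⁷)²] = 5.85×10⁻⁷ V = 585 nV

585 nV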